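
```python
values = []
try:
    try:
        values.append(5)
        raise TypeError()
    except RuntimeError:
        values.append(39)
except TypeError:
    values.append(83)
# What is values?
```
[5, 83]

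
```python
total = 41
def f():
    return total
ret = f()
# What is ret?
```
41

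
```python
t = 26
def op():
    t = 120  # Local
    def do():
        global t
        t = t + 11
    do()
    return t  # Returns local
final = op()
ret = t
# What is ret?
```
37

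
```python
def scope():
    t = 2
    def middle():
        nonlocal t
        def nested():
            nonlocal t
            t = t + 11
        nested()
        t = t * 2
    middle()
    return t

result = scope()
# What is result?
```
26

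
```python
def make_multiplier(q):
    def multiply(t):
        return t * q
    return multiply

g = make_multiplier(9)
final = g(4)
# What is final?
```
36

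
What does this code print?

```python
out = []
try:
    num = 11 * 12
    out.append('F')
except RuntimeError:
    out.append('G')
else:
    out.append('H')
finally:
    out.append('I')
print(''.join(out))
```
FHI

else runs before finally when no exception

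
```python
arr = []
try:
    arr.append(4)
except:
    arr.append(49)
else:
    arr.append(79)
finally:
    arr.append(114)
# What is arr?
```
[4, 79, 114]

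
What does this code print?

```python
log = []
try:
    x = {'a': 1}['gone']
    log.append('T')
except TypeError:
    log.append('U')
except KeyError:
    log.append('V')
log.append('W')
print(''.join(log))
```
VW

KeyError is caught by its specific handler, not TypeError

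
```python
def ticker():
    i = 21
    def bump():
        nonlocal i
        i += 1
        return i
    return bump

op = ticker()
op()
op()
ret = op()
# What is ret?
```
24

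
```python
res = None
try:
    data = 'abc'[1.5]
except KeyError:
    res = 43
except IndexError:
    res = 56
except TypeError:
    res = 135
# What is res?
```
135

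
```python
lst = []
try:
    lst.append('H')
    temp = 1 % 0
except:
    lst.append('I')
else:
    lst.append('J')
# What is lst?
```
['H', 'I']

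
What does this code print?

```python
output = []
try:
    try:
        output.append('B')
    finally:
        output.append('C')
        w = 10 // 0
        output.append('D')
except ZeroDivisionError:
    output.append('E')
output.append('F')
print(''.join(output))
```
BCEF

Exception in inner finally caught by outer except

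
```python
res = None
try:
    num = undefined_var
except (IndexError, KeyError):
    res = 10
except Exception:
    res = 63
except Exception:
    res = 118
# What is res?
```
63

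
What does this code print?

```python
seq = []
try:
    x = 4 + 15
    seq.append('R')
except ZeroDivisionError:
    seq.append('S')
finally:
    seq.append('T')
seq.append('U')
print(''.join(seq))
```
RTU

finally runs after normal execution too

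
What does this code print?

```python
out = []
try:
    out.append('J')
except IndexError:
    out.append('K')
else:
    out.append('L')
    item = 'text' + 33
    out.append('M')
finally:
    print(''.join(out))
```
JL

Try succeeds, else appends 'L', TypeError in else is uncaught, finally prints before exception propagates ('M' never appended)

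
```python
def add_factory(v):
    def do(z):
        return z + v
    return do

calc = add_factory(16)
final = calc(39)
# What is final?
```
55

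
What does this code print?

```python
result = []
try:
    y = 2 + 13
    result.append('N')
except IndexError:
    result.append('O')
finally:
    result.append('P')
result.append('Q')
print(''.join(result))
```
NPQ

finally runs after normal execution too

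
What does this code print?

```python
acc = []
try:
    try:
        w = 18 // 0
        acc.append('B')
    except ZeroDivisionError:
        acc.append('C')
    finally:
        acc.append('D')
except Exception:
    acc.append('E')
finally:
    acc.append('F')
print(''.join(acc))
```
CDF

Both finally blocks run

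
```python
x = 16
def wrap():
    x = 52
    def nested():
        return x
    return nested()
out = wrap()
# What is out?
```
52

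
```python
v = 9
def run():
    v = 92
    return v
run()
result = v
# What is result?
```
9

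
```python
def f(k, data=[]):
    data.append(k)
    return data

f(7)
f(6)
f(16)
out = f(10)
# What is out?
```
[7, 6, 16, 10]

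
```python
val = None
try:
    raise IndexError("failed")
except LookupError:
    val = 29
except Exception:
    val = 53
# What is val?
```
29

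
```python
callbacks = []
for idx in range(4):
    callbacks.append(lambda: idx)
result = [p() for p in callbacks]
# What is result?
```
[3, 3, 3, 3]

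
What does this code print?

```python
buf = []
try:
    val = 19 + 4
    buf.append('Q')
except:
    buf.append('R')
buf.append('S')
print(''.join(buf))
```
QS

No exception, try block completes normally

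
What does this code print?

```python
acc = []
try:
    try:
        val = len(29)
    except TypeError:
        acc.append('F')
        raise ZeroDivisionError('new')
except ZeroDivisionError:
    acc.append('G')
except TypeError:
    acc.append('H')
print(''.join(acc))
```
FG

New ZeroDivisionError raised, caught by outer ZeroDivisionError handler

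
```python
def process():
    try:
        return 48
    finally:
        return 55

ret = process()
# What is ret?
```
55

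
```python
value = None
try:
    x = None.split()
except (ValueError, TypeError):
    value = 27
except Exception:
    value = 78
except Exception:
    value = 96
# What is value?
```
78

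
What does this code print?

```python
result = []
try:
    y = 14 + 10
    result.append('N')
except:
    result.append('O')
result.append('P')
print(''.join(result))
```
NP

No exception, try block completes normally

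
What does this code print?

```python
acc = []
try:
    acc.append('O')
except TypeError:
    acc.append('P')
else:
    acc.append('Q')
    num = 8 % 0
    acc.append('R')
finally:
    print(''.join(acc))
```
OQ

Try succeeds, else appends 'Q', ZeroDivisionError in else is uncaught, finally prints before exception propagates ('R' never appended)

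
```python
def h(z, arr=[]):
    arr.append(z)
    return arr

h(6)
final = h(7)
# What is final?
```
[6, 7]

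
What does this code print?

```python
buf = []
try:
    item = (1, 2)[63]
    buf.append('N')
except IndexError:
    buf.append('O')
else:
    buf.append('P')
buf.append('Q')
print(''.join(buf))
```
OQ

else block skipped when exception is caught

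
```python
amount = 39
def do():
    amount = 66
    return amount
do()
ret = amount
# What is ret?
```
39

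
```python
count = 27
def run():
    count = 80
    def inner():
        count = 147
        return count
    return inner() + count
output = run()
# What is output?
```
227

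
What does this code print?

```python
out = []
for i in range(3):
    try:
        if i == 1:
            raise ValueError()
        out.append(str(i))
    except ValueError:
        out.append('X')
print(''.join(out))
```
0X2

Exception on i=1 caught, loop continues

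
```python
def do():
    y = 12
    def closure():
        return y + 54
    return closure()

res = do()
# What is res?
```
66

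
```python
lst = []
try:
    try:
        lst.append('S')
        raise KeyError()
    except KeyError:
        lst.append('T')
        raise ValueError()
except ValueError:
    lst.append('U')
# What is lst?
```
['S', 'T', 'U']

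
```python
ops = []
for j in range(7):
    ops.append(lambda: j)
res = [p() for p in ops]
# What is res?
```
[6, 6, 6, 6, 6, 6, 6]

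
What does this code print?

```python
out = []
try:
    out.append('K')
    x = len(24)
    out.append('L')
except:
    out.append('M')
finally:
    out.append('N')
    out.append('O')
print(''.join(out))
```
KMNO

Code before exception runs, then except, then all of finally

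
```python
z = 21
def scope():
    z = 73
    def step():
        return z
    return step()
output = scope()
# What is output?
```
73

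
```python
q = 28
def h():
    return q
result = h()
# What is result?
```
28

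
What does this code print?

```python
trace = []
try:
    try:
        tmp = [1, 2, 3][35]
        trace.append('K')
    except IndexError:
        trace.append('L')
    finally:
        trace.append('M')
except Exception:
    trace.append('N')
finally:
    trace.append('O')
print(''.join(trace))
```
LMO

Both finally blocks run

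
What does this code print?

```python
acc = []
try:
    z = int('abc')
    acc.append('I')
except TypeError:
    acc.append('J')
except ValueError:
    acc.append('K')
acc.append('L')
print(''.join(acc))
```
KL

ValueError is caught by its specific handler, not TypeError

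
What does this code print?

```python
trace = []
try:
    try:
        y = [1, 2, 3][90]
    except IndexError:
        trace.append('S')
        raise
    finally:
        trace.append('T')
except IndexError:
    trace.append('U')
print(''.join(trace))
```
STU

finally runs before re-raised exception propagates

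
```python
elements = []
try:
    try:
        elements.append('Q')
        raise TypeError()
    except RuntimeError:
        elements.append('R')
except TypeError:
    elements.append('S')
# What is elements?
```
['Q', 'S']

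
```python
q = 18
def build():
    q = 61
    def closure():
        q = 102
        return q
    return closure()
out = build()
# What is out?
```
102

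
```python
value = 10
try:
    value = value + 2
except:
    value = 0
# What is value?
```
12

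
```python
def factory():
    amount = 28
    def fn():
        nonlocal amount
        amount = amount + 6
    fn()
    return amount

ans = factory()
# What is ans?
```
34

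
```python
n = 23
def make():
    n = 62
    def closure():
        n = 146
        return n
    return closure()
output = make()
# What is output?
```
146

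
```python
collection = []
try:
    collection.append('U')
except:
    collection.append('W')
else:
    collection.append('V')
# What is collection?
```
['U', 'V']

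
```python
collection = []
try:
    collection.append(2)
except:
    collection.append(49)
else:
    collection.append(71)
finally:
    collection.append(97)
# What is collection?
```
[2, 71, 97]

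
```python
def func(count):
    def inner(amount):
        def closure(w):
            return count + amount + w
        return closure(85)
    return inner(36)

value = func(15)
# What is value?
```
136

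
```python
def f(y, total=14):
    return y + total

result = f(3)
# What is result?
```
17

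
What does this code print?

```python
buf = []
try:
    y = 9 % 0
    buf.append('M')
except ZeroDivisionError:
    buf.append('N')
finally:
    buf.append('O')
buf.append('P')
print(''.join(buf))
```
NOP

finally always runs, even after exception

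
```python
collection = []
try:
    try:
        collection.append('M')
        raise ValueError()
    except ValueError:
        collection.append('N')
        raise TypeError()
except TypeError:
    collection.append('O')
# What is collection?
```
['M', 'N', 'O']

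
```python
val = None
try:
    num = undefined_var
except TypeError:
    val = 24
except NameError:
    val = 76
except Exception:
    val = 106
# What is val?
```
76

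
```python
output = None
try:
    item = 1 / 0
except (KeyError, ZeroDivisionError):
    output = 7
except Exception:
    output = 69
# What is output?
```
7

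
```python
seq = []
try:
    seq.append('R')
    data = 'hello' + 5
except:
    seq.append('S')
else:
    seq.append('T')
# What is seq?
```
['R', 'S']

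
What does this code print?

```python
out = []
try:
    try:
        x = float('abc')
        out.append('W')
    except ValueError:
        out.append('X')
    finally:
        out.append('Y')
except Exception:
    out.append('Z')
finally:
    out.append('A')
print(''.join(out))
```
XYA

Both finally blocks run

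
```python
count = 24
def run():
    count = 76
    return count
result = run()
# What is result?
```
76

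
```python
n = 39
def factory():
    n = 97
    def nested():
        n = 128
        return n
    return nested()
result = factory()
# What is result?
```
128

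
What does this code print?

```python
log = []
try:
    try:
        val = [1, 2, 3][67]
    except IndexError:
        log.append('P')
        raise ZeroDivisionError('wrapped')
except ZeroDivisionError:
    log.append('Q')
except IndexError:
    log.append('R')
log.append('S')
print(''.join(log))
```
PQS

ZeroDivisionError raised and caught, original IndexError not re-raised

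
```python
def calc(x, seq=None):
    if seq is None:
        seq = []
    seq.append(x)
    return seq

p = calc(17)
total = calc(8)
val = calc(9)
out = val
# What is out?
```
[9]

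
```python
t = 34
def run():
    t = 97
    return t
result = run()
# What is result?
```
97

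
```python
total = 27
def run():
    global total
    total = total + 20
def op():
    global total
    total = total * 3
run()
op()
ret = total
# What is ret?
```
141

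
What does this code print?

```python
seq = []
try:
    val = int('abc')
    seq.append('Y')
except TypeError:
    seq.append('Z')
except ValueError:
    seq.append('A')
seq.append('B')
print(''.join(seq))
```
AB

ValueError is caught by its specific handler, not TypeError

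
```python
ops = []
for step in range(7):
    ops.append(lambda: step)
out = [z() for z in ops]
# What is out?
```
[6, 6, 6, 6, 6, 6, 6]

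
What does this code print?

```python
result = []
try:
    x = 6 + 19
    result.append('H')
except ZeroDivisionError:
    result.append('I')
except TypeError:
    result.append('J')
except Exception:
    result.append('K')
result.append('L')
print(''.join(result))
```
HL

No exception, try block completes normally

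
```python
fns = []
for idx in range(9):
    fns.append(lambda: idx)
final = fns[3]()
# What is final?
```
8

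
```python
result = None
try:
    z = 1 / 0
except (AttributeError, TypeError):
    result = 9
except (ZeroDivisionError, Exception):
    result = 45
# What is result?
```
45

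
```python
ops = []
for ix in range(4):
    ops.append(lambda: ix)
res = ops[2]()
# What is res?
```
3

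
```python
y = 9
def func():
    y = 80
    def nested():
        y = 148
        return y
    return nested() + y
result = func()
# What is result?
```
228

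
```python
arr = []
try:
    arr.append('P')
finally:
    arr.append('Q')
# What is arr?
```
['P', 'Q']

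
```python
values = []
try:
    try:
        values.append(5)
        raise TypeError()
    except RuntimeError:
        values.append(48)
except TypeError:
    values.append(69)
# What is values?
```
[5, 69]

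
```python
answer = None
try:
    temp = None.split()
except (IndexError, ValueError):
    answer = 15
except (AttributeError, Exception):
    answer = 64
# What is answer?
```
64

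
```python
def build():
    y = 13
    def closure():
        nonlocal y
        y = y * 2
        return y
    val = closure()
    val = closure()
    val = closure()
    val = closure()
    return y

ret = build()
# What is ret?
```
208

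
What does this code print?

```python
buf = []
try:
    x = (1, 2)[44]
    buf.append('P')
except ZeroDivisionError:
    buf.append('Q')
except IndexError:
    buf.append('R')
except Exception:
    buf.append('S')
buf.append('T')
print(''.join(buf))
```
RT

IndexError matches before generic Exception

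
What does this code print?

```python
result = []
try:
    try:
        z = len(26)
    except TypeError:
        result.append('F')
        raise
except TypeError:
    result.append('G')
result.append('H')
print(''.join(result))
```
FGH

raise without argument re-raises current exception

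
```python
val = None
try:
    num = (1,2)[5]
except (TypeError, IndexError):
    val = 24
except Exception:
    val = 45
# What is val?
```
24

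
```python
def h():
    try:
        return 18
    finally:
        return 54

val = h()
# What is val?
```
54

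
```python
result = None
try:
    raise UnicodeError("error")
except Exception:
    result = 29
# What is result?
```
29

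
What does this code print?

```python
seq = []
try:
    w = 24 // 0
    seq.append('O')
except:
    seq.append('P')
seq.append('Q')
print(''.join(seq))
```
PQ

Exception raised in try, caught by bare except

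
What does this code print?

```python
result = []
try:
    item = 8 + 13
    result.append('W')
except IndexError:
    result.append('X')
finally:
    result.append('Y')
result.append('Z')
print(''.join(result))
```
WYZ

finally runs after normal execution too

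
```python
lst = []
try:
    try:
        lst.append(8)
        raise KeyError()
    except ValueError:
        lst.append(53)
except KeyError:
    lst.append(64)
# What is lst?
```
[8, 64]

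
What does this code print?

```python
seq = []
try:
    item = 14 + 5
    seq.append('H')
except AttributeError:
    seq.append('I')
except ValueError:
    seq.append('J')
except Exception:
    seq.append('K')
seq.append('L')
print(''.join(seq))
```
HL

No exception, try block completes normally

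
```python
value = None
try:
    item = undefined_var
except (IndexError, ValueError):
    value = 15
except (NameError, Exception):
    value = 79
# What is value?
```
79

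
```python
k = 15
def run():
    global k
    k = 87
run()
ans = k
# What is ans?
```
87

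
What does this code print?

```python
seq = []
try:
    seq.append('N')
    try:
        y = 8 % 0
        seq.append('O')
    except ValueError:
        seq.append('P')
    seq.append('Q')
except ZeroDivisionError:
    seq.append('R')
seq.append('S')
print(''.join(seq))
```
NRS

Inner handler doesn't match, propagates to outer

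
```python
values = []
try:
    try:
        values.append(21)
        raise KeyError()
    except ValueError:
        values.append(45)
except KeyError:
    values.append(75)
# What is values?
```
[21, 75]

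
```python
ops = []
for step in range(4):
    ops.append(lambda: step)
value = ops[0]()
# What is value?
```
3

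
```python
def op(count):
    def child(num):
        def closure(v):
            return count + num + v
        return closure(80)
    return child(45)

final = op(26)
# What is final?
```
151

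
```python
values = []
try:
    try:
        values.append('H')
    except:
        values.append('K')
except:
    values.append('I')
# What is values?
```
['H']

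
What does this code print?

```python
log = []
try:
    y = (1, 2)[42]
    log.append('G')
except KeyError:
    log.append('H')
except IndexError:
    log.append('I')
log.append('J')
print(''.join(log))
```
IJ

IndexError is caught by its specific handler, not KeyError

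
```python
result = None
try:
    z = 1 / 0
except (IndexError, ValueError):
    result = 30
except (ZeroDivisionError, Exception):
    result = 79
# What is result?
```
79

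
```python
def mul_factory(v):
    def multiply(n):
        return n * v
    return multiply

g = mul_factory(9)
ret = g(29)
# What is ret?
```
261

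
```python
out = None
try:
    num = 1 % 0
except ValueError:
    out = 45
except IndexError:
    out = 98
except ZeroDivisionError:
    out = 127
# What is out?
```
127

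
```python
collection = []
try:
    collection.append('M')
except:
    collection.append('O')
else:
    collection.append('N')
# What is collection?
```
['M', 'N']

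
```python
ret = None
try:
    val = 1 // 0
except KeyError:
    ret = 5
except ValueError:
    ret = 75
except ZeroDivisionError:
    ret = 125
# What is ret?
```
125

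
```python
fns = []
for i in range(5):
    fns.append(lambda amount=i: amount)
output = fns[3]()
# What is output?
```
3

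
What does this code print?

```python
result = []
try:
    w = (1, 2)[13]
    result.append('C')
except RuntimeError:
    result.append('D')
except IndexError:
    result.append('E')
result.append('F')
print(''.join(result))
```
EF

IndexError is caught by its specific handler, not RuntimeError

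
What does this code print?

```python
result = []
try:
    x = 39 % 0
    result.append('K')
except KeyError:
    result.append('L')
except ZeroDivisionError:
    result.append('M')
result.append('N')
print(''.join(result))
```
MN

ZeroDivisionError is caught by its specific handler, not KeyError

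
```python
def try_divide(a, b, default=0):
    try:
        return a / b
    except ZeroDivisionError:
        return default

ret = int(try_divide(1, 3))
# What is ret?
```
0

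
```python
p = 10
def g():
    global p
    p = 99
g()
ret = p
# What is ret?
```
99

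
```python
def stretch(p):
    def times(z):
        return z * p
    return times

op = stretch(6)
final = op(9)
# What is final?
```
54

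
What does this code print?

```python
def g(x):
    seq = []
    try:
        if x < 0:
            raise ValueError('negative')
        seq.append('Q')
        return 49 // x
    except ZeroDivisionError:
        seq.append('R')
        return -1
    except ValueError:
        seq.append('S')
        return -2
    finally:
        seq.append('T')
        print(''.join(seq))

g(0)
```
QRT

x=0 causes ZeroDivisionError, caught, finally prints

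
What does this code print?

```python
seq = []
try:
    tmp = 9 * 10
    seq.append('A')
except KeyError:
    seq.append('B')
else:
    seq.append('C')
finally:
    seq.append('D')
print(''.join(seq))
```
ACD

else runs before finally when no exception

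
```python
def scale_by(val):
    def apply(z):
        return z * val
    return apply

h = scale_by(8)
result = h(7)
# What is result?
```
56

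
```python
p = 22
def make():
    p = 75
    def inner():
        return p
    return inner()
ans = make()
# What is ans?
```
75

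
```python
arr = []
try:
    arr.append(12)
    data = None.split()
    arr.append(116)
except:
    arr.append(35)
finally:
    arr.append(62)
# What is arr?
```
[12, 35, 62]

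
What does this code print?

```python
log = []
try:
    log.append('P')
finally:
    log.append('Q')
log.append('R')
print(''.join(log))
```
PQR

try/finally without except, no exception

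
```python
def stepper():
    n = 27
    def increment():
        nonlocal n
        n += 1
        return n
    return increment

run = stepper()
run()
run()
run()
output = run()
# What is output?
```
31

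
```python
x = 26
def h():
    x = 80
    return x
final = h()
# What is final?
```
80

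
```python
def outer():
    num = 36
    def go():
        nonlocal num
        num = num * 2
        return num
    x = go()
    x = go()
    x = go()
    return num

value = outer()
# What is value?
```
288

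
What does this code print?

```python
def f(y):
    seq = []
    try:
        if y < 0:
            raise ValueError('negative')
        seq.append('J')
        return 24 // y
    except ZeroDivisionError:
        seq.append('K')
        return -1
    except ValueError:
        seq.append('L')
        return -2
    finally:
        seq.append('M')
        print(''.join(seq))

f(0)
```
JKM

y=0 causes ZeroDivisionError, caught, finally prints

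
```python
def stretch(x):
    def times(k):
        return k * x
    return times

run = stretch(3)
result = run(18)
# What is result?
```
54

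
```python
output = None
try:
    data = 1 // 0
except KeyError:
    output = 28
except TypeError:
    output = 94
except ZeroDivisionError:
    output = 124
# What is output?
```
124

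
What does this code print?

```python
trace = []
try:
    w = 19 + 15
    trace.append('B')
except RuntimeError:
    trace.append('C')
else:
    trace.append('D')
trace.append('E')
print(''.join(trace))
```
BDE

else block runs when no exception occurs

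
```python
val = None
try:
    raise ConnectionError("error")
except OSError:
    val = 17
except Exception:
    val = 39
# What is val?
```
17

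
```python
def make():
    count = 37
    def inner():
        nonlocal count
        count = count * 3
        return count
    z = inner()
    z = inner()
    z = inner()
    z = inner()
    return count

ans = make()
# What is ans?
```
2997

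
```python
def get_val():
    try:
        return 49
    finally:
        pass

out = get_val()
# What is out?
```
49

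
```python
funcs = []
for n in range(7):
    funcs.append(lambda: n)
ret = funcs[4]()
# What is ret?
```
6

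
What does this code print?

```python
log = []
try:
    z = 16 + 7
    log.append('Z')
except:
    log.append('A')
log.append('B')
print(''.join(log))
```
ZB

No exception, try block completes normally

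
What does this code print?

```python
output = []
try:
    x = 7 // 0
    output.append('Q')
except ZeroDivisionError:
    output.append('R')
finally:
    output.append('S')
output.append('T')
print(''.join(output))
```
RST

finally always runs, even after exception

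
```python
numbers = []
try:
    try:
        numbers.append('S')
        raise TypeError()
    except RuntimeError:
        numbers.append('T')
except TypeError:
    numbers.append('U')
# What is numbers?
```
['S', 'U']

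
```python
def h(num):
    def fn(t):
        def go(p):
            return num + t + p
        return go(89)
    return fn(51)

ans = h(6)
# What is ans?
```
146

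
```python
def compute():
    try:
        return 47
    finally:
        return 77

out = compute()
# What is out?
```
77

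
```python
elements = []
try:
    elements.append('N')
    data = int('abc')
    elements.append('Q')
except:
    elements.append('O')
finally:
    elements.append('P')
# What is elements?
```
['N', 'O', 'P']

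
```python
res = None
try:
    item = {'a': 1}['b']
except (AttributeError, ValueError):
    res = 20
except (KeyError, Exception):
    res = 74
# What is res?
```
74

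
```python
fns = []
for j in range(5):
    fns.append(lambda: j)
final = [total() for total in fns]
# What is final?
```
[4, 4, 4, 4, 4]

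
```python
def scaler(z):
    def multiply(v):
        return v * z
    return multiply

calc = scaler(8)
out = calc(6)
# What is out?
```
48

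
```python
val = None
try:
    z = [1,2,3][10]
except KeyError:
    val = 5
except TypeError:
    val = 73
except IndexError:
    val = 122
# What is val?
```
122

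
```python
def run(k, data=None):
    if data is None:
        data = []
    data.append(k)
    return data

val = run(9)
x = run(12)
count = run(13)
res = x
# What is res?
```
[12]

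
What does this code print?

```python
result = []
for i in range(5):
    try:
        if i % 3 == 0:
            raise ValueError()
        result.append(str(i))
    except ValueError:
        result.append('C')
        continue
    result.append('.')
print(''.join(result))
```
C1.2.C4.

continue in except skips rest of loop body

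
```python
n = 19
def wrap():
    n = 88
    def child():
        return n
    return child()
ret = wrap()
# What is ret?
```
88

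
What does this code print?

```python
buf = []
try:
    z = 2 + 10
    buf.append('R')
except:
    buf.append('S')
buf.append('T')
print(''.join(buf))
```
RT

No exception, try block completes normally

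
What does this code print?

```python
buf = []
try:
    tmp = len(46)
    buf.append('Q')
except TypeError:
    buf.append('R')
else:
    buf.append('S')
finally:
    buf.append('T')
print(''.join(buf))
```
RT

Exception: except runs, else skipped, finally runs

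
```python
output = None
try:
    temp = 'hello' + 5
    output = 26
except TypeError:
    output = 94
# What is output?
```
94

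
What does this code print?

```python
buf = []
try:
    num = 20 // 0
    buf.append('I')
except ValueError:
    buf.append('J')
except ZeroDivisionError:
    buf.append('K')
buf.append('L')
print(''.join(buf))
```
KL

ZeroDivisionError is caught by its specific handler, not ValueError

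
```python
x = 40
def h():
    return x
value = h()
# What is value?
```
40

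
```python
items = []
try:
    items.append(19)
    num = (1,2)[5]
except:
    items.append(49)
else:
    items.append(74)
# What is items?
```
[19, 49]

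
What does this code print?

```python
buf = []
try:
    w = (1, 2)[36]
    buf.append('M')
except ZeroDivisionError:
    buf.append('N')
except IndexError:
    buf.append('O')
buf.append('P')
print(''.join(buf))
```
OP

IndexError is caught by its specific handler, not ZeroDivisionError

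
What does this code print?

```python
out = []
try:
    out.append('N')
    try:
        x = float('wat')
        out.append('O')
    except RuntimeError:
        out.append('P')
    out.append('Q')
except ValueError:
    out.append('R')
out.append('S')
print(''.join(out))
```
NRS

Inner handler doesn't match, propagates to outer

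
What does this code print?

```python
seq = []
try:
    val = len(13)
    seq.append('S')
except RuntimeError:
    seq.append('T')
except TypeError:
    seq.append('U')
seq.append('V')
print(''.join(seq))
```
UV

TypeError is caught by its specific handler, not RuntimeError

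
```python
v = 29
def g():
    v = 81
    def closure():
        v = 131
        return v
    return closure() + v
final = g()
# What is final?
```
212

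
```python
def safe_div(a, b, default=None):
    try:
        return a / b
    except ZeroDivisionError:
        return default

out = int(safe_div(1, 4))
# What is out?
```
0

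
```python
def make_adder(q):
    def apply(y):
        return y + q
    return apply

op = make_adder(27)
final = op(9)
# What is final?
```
36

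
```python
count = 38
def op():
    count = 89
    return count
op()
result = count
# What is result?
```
38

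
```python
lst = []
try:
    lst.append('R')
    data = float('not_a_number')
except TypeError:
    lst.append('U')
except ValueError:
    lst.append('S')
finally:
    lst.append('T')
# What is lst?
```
['R', 'S', 'T']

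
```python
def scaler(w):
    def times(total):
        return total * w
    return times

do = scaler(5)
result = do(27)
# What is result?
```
135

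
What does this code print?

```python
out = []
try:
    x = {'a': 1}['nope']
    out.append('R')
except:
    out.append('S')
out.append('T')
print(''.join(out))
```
ST

Exception raised in try, caught by bare except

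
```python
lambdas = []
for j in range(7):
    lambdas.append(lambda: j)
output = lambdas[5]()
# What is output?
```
6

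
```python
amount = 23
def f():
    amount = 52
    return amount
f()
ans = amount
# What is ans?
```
23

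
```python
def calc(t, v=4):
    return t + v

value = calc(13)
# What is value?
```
17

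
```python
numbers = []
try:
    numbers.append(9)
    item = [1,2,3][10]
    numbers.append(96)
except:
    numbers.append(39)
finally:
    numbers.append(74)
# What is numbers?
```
[9, 39, 74]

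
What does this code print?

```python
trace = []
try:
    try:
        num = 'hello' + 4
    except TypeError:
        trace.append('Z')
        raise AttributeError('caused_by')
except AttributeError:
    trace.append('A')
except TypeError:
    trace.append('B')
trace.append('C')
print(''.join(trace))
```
ZAC

AttributeError raised and caught, original TypeError not re-raised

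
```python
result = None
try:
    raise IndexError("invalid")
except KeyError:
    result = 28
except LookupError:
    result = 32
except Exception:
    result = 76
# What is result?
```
32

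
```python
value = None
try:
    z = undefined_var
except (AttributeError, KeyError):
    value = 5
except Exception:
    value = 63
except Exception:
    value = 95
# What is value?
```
63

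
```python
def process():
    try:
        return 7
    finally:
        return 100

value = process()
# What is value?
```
100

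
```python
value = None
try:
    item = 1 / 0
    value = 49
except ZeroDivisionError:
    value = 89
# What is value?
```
89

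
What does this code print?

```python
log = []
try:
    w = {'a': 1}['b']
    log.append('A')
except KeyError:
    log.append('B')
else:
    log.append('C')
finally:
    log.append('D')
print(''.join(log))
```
BD

Exception: except runs, else skipped, finally runs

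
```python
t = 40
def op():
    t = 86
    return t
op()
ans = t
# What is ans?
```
40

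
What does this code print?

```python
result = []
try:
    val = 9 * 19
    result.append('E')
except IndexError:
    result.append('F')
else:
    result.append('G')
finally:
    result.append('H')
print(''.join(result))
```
EGH

else runs before finally when no exception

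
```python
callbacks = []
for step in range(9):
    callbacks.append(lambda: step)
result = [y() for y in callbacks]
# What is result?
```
[8, 8, 8, 8, 8, 8, 8, 8, 8]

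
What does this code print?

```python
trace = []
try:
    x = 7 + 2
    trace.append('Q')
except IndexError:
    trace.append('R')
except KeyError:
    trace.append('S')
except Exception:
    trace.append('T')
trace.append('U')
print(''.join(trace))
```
QU

No exception, try block completes normally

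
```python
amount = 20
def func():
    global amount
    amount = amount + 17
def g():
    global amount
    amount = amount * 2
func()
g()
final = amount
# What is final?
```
74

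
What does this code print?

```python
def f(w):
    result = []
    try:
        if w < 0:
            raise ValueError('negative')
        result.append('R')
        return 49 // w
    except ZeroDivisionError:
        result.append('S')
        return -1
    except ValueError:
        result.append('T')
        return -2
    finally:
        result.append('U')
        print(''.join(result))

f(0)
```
RSU

w=0 causes ZeroDivisionError, caught, finally prints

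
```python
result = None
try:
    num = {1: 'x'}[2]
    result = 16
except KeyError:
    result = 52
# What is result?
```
52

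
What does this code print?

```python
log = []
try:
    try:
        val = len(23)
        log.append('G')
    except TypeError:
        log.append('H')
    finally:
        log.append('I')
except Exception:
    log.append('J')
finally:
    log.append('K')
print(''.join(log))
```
HIK

Both finally blocks run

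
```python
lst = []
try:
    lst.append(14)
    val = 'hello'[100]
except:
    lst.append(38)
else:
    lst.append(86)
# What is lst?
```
[14, 38]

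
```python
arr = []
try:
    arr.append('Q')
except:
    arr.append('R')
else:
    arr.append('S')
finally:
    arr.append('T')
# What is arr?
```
['Q', 'S', 'T']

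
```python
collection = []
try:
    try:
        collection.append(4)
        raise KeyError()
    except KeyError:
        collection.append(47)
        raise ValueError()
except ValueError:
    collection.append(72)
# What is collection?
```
[4, 47, 72]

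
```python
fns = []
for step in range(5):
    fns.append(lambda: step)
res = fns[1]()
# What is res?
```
4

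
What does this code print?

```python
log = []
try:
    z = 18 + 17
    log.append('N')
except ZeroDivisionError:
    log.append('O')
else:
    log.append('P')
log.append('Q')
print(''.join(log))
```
NPQ

else block runs when no exception occurs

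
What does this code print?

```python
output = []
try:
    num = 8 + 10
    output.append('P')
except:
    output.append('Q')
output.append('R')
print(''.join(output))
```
PR

No exception, try block completes normally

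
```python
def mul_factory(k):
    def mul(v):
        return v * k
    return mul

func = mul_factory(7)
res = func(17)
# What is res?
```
119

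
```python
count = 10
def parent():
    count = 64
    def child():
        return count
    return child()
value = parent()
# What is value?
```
64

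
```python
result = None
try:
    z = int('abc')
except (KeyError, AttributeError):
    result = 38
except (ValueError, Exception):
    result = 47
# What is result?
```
47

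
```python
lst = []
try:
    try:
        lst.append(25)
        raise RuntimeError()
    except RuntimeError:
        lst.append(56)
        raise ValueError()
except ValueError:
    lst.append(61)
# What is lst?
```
[25, 56, 61]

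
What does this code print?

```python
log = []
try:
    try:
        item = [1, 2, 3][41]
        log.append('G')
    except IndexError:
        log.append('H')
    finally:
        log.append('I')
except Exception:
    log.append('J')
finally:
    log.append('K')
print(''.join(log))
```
HIK

Both finally blocks run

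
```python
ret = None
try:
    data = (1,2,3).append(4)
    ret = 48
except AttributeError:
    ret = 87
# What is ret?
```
87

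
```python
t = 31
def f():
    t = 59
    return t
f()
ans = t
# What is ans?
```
31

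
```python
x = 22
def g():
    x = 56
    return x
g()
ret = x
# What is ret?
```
22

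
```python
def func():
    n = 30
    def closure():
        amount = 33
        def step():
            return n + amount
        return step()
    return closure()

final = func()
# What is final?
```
63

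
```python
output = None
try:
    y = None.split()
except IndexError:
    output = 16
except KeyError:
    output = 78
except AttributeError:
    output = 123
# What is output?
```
123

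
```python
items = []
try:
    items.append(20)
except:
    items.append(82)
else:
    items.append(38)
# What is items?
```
[20, 38]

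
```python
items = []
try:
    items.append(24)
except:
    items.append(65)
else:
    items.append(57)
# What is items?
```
[24, 57]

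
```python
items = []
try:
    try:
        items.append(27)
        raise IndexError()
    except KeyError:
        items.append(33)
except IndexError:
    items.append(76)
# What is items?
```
[27, 76]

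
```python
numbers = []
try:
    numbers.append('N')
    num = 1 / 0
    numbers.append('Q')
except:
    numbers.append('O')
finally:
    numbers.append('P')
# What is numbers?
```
['N', 'O', 'P']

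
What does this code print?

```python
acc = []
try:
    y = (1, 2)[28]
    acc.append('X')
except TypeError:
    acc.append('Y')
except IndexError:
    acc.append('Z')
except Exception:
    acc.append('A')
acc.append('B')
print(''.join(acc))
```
ZB

IndexError matches before generic Exception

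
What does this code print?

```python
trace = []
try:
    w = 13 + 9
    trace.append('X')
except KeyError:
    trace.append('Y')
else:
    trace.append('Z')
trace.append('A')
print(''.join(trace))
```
XZA

else block runs when no exception occurs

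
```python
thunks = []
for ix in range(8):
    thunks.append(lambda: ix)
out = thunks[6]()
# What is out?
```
7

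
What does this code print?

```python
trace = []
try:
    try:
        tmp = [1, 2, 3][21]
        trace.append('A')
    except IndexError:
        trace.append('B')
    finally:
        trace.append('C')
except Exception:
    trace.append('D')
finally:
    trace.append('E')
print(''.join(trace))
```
BCE

Both finally blocks run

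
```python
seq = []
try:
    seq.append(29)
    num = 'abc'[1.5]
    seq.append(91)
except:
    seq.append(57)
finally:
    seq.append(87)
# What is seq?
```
[29, 57, 87]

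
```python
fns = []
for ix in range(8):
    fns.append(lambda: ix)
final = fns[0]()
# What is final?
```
7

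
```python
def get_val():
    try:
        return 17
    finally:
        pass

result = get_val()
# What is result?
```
17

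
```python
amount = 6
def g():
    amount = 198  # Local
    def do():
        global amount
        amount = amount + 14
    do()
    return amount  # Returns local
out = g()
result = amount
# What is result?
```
20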